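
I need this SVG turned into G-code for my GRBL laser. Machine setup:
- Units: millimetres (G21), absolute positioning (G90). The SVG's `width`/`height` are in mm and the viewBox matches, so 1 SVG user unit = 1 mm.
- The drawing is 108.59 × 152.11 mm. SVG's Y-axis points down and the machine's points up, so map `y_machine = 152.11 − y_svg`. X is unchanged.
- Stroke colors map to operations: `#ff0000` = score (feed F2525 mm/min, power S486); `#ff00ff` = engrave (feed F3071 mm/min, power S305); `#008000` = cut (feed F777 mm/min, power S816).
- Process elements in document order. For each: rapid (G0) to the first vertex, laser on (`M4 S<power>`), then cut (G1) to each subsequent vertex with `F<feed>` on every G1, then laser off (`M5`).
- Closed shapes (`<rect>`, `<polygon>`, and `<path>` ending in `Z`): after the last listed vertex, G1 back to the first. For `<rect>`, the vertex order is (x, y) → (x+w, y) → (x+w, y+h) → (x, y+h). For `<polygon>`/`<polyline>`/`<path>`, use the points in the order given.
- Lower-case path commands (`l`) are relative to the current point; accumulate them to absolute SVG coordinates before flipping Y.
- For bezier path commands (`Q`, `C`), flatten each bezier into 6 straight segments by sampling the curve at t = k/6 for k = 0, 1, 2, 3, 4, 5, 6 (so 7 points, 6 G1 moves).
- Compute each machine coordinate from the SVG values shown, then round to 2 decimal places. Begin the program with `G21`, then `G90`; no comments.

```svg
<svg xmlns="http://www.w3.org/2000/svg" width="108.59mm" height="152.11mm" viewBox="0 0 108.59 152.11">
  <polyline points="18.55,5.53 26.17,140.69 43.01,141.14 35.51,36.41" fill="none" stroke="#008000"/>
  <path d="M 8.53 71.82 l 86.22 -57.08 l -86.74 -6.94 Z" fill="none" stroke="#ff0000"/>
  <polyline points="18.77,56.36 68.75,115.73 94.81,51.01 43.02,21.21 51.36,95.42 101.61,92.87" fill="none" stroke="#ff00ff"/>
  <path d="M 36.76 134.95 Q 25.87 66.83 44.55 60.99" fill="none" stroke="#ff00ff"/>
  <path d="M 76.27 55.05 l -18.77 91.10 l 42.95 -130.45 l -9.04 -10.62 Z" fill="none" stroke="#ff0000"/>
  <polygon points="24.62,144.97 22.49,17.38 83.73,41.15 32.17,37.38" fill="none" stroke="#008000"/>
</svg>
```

1 u = 1 mm; y_m = 152.11 − y.

[1] `<polyline>` open polyline, #008000→cut S816 F777: (18.55,146.58) → (26.17,11.42) → (43.01,10.97) → (35.51,115.70)

[2] `<path>` closed polygon, #ff0000→score S486 F2525: (8.53,80.29) → (94.75,137.37) → (8.01,144.31) → (8.53,80.29) (closed)

[3] `<polyline>` open polyline, #ff00ff→engrave S305 F3071: (18.77,95.75) → (68.75,36.38) → (94.81,101.10) → (43.02,130.90) → (51.36,56.69) → (101.61,59.24)

[4] `<path>` quadratic bezier, #ff00ff→engrave S305 F3071: (36.76,17.16) → (33.95,38.14) → (32.79,55.65) → (33.26,69.71) → (35.38,80.31) → (39.14,87.44) → (44.55,91.12)

[5] `<path>` closed polygon, #ff0000→score S486 F2525: (76.27,97.06) → (57.50,5.96) → (100.45,136.41) → (91.41,147.03) → (76.27,97.06) (closed)

[6] `<polygon>` closed polygon, #008000→cut S816 F777: (24.62,7.14) → (22.49,134.73) → (83.73,110.96) → (32.17,114.73) → (24.62,7.14) (closed)

G21
G90
G0 X18.55 Y146.58
M4 S816
G1 X26.17 Y11.42 F777
G1 X43.01 Y10.97 F777
G1 X35.51 Y115.70 F777
M5
G0 X8.53 Y80.29
M4 S486
G1 X94.75 Y137.37 F2525
G1 X8.01 Y144.31 F2525
G1 X8.53 Y80.29 F2525
M5
G0 X18.77 Y95.75
M4 S305
G1 X68.75 Y36.38 F3071
G1 X94.81 Y101.10 F3071
G1 X43.02 Y130.90 F3071
G1 X51.36 Y56.69 F3071
G1 X101.61 Y59.24 F3071
M5
G0 X36.76 Y17.16
M4 S305
G1 X33.95 Y38.14 F3071
G1 X32.79 Y55.65 F3071
G1 X33.26 Y69.71 F3071
G1 X35.38 Y80.31 F3071
G1 X39.14 Y87.44 F3071
G1 X44.55 Y91.12 F3071
M5
G0 X76.27 Y97.06
M4 S486
G1 X57.50 Y5.96 F2525
G1 X100.45 Y136.41 F2525
G1 X91.41 Y147.03 F2525
G1 X76.27 Y97.06 F2525
M5
G0 X24.62 Y7.14
M4 S816
G1 X22.49 Y134.73 F777
G1 X83.73 Y110.96 F777
G1 X32.17 Y114.73 F777
G1 X24.62 Y7.14 F777
M5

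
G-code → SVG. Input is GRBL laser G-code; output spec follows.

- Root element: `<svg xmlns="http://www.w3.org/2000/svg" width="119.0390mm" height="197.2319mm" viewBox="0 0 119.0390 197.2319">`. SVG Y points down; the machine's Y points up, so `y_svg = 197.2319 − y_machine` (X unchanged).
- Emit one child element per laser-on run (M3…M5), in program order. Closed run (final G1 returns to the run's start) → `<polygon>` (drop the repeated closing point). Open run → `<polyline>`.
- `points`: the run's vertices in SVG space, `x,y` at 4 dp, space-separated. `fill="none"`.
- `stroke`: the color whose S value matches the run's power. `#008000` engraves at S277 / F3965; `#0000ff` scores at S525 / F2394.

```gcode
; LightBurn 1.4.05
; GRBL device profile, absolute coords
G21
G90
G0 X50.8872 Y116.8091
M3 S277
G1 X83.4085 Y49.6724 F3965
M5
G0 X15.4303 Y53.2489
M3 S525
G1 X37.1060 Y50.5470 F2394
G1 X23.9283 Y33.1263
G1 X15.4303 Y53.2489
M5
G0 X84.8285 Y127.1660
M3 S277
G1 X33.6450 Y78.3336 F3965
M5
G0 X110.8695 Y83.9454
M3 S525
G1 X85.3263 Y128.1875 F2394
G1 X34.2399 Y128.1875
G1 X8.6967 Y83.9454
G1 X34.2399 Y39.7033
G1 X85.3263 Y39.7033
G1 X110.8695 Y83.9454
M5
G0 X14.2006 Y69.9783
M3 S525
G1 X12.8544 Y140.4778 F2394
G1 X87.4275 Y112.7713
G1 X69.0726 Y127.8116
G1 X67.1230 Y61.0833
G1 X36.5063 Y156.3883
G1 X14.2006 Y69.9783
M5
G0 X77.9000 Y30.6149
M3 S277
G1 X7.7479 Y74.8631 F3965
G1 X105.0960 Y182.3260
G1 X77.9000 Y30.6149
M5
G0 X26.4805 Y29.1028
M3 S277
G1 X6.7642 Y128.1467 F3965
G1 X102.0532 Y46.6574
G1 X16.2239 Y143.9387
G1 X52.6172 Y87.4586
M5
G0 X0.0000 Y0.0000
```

y_svg = 197.2319 − y_m.

[1] S277→`#008000` (engrave); open run; points: 50.8872,80.4228 83.4085,147.5595

[2] S525→`#0000ff` (score); closed run; points: 15.4303,143.9830 37.1060,146.6849 23.9283,164.1056

[3] S277→`#008000` (engrave); open run; points: 84.8285,70.0659 33.6450,118.8983

[4] S525→`#0000ff` (score); closed run; points: 110.8695,113.2865 85.3263,69.0444 34.2399,69.0444 8.6967,113.2865 34.2399,157.5286 85.3263,157.5286

[5] S525→`#0000ff` (score); closed run; points: 14.2006,127.2536 12.8544,56.7541 87.4275,84.4606 69.0726,69.4203 67.1230,136.1486 36.5063,40.8436

[6] S277→`#008000` (engrave); closed run; points: 77.9000,166.6170 7.7479,122.3688 105.0960,14.9059

[7] S277→`#008000` (engrave); open run; points: 26.4805,168.1291 6.7642,69.0852 102.0532,150.5745 16.2239,53.2932 52.6172,109.7733

<svg xmlns="http://www.w3.org/2000/svg" width="119.0390mm" height="197.2319mm" viewBox="0 0 119.0390 197.2319">
  <polyline points="50.8872,80.4228 83.4085,147.5595" fill="none" stroke="#008000"/>
  <polygon points="15.4303,143.9830 37.1060,146.6849 23.9283,164.1056" fill="none" stroke="#0000ff"/>
  <polyline points="84.8285,70.0659 33.6450,118.8983" fill="none" stroke="#008000"/>
  <polygon points="110.8695,113.2865 85.3263,69.0444 34.2399,69.0444 8.6967,113.2865 34.2399,157.5286 85.3263,157.5286" fill="none" stroke="#0000ff"/>
  <polygon points="14.2006,127.2536 12.8544,56.7541 87.4275,84.4606 69.0726,69.4203 67.1230,136.1486 36.5063,40.8436" fill="none" stroke="#0000ff"/>
  <polygon points="77.9000,166.6170 7.7479,122.3688 105.0960,14.9059" fill="none" stroke="#008000"/>
  <polyline points="26.4805,168.1291 6.7642,69.0852 102.0532,150.5745 16.2239,53.2932 52.6172,109.7733" fill="none" stroke="#008000"/>
</svg>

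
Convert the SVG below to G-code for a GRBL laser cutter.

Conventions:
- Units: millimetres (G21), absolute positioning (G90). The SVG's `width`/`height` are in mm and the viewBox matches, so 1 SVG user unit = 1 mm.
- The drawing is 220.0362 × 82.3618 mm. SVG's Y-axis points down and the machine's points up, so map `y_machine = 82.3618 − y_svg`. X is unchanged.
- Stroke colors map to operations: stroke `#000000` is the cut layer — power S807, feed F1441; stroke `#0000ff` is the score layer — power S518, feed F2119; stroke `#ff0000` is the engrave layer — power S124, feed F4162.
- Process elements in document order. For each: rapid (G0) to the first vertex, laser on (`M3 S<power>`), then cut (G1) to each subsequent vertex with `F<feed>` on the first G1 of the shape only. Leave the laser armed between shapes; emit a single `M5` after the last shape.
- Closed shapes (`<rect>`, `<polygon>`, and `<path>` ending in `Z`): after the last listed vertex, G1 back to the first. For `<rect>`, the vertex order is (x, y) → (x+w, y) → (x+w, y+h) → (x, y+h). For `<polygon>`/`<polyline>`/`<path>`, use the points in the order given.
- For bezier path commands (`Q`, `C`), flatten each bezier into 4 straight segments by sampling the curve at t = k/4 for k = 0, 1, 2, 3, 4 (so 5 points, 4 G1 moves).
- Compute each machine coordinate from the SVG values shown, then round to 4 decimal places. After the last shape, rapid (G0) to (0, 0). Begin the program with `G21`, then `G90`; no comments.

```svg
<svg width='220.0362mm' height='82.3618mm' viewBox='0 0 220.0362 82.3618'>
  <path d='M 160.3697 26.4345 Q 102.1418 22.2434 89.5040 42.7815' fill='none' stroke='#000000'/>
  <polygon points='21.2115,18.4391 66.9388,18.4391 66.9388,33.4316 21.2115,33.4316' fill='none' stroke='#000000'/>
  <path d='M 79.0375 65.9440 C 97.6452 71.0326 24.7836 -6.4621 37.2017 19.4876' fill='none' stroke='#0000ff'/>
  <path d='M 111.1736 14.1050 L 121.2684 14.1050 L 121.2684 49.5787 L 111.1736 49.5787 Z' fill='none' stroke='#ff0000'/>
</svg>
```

Since the viewBox matches the mm dimensions, user units are millimetres directly. The only transform is the Y-flip y_m = 82.3618 − y_svg.

Shape 1 is a quadratic bezier drawn with `<path>`. Its stroke #000000 means cut at S807, F1441. After flipping Y the toolpath is (160.3697,55.9273) → (134.1051,56.4773) → (113.5393,53.9361) → (98.6723,48.3038) → (89.5040,39.5803).

Shape 2 is a rectangle drawn with `<polygon>`. Its stroke #000000 means cut at S807, F1441. After flipping Y the toolpath is (21.2115,63.9227) → (66.9388,63.9227) → (66.9388,48.9302) → (21.2115,48.9302) → (21.2115,63.9227), returning to the start.

Shape 3 is a cubic bezier drawn with `<path>`. Its stroke #0000ff means score at S518, F2119. After flipping Y the toolpath is (79.0375,16.4178) → (78.6045,25.1790) → (60.4407,47.4689) → (41.1164,65.8473) → (37.2017,62.8742).

Shape 4 is a rectangle drawn with `<path>`. Its stroke #ff0000 means engrave at S124, F4162. After flipping Y the toolpath is (111.1736,68.2568) → (121.2684,68.2568) → (121.2684,32.7831) → (111.1736,32.7831) → (111.1736,68.2568), returning to the start.

G21
G90
G0 X160.3697 Y55.9273
M3 S807
G1 X134.1051 Y56.4773 F1441
G1 X113.5393 Y53.9361
G1 X98.6723 Y48.3038
G1 X89.5040 Y39.5803
G0 X21.2115 Y63.9227
M3 S807
G1 X66.9388 Y63.9227 F1441
G1 X66.9388 Y48.9302
G1 X21.2115 Y48.9302
G1 X21.2115 Y63.9227
G0 X79.0375 Y16.4178
M3 S518
G1 X78.6045 Y25.1790 F2119
G1 X60.4407 Y47.4689
G1 X41.1164 Y65.8473
G1 X37.2017 Y62.8742
G0 X111.1736 Y68.2568
M3 S124
G1 X121.2684 Y68.2568 F4162
G1 X121.2684 Y32.7831
G1 X111.1736 Y32.7831
G1 X111.1736 Y68.2568
M5
G0 X0.0000 Y0.0000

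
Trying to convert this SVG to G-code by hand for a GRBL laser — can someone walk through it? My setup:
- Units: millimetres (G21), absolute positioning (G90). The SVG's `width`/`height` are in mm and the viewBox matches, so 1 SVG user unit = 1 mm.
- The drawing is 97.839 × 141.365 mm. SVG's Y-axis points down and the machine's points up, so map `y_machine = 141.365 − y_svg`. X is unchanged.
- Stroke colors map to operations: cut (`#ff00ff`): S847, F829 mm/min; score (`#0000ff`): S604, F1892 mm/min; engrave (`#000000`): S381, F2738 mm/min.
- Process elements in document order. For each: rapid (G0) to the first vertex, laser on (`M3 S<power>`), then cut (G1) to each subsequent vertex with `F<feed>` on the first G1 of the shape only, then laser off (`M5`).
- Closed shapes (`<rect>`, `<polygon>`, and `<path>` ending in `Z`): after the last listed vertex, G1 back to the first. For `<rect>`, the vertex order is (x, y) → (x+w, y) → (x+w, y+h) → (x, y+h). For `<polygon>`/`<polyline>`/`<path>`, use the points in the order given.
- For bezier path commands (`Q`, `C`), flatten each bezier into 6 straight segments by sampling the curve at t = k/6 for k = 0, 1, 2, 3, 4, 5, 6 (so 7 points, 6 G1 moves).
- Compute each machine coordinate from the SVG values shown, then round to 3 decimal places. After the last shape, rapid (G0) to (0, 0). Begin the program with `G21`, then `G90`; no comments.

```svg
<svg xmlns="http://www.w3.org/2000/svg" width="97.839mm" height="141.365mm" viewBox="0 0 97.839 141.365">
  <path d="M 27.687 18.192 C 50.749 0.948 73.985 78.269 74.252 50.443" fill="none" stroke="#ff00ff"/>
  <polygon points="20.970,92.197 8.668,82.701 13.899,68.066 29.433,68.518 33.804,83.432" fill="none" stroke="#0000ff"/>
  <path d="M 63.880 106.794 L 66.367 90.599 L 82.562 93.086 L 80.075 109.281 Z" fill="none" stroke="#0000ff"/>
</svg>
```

Since the viewBox matches the mm dimensions, user units are millimetres directly. The only transform is the Y-flip y_m = 141.365 − y_svg.

Shape 1 is a cubic bezier drawn with `<path>`. Its stroke #ff00ff means cut at S847, F829. After flipping Y the toolpath is (27.687,123.173) → (39.125,124.839) → (49.950,116.292) → (59.518,103.079) → (67.186,90.748) → (72.312,84.847) → (74.252,90.922).

Shape 2 is a regular polygon drawn with `<polygon>`. Its stroke #0000ff means score at S604, F1892. After flipping Y the toolpath is (20.970,49.168) → (8.668,58.664) → (13.899,73.299) → (29.433,72.847) → (33.804,57.933) → (20.970,49.168), returning to the start.

Shape 3 is a regular polygon drawn with `<path>`. Its stroke #0000ff means score at S604, F1892. After flipping Y the toolpath is (63.880,34.571) → (66.367,50.766) → (82.562,48.279) → (80.075,32.084) → (63.880,34.571), returning to the start.

G21
G90
G0 X27.687 Y123.173
M3 S847
G1 X39.125 Y124.839 F829
G1 X49.950 Y116.292
G1 X59.518 Y103.079
G1 X67.186 Y90.748
G1 X72.312 Y84.847
G1 X74.252 Y90.922
M5
G0 X20.970 Y49.168
M3 S604
G1 X8.668 Y58.664 F1892
G1 X13.899 Y73.299
G1 X29.433 Y72.847
G1 X33.804 Y57.933
G1 X20.970 Y49.168
M5
G0 X63.880 Y34.571
M3 S604
G1 X66.367 Y50.766 F1892
G1 X82.562 Y48.279
G1 X80.075 Y32.084
G1 X63.880 Y34.571
M5
G0 X0.000 Y0.000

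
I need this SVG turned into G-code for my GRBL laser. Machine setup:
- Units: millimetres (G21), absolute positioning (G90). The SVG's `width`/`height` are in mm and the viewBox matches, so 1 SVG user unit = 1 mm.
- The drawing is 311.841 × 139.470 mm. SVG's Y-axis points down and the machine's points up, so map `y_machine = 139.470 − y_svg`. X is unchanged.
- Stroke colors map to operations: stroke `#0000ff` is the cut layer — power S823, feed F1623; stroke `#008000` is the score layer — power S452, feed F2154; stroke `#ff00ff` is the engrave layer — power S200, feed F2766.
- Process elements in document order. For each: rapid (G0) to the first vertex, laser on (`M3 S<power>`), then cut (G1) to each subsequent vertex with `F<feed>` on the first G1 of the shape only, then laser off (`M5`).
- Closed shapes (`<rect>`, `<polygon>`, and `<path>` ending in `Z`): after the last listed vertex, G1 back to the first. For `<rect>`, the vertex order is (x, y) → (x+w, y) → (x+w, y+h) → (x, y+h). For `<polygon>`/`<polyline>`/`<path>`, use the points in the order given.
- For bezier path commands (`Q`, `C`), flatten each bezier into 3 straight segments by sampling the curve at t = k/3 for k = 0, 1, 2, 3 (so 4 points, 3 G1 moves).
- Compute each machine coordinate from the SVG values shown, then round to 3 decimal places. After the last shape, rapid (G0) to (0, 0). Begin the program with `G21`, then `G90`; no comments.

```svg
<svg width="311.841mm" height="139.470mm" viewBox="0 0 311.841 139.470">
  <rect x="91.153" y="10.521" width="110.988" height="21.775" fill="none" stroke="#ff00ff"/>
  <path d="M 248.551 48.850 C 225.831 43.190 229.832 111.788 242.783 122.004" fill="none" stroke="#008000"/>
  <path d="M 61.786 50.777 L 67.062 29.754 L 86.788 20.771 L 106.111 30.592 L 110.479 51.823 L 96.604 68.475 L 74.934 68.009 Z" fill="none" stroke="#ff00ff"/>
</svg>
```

G21
G90
G0 X91.153 Y128.949
M3 S200
G1 X202.141 Y128.949 F2766
G1 X202.141 Y107.174
G1 X91.153 Y107.174
G1 X91.153 Y128.949
M5
G0 X248.551 Y90.620
M3 S452
G1 X234.080 Y76.440 F2154
G1 X233.474 Y42.230
G1 X242.783 Y17.466
M5
G0 X61.786 Y88.693
M3 S200
G1 X67.062 Y109.716 F2766
G1 X86.788 Y118.699
G1 X106.111 Y108.878
G1 X110.479 Y87.647
G1 X96.604 Y70.995
G1 X74.934 Y71.461
G1 X61.786 Y88.693
M5
G0 X0.000 Y0.000

Since the viewBox matches the mm dimensions, user units are millimetres directly. The only transform is the Y-flip y_m = 139.470 − y_svg.

Shape 1 is a rectangle drawn with `<rect>`. Its stroke #ff00ff means engrave at S200, F2766. After flipping Y the toolpath is (91.153,128.949) → (202.141,128.949) → (202.141,107.174) → (91.153,107.174) → (91.153,128.949), returning to the start.

Shape 2 is a cubic bezier drawn with `<path>`. Its stroke #008000 means score at S452, F2154. After flipping Y the toolpath is (248.551,90.620) → (234.080,76.440) → (233.474,42.230) → (242.783,17.466).

Shape 3 is a regular polygon drawn with `<path>`. Its stroke #ff00ff means engrave at S200, F2766. After flipping Y the toolpath is (61.786,88.693) → (67.062,109.716) → (86.788,118.699) → (106.111,108.878) → (110.479,87.647) → (96.604,70.995) → (74.934,71.461) → (61.786,88.693), returning to the start.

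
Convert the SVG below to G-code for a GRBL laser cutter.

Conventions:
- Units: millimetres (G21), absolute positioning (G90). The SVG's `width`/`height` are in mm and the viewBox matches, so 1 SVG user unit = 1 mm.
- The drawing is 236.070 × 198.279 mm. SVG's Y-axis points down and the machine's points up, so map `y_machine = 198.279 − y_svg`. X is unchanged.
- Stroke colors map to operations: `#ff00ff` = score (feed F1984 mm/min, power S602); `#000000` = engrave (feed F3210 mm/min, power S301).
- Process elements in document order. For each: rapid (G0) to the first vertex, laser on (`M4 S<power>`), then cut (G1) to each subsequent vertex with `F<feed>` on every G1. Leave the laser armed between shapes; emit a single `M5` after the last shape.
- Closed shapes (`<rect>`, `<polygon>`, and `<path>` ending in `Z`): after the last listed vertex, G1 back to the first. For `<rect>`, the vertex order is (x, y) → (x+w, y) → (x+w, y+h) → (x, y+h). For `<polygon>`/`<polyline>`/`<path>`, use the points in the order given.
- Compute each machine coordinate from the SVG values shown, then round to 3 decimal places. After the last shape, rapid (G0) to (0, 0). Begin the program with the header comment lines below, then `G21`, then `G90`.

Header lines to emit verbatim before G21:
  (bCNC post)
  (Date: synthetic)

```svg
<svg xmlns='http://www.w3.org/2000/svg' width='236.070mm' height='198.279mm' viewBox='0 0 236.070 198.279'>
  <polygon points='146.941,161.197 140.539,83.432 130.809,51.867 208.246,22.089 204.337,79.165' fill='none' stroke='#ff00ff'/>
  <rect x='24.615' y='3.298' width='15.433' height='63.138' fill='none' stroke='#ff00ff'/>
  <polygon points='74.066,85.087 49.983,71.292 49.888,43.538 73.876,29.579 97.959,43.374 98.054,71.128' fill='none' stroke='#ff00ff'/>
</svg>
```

(bCNC post)
(Date: synthetic)
G21
G90
G0 X146.941 Y37.082
M4 S602
G1 X140.539 Y114.847 F1984
G1 X130.809 Y146.412 F1984
G1 X208.246 Y176.190 F1984
G1 X204.337 Y119.114 F1984
G1 X146.941 Y37.082 F1984
G0 X24.615 Y194.981
M4 S602
G1 X40.048 Y194.981 F1984
G1 X40.048 Y131.843 F1984
G1 X24.615 Y131.843 F1984
G1 X24.615 Y194.981 F1984
G0 X74.066 Y113.192
M4 S602
G1 X49.983 Y126.987 F1984
G1 X49.888 Y154.741 F1984
G1 X73.876 Y168.700 F1984
G1 X97.959 Y154.905 F1984
G1 X98.054 Y127.151 F1984
G1 X74.066 Y113.192 F1984
M5
G0 X0.000 Y0.000

Since the viewBox matches the mm dimensions, user units are millimetres directly. The only transform is the Y-flip y_m = 198.279 − y_svg.

Shape 1 is a closed polygon drawn with `<polygon>`. Its stroke #ff00ff means score at S602, F1984. After flipping Y the toolpath is (146.941,37.082) → (140.539,114.847) → (130.809,146.412) → (208.246,176.190) → (204.337,119.114) → (146.941,37.082), returning to the start.

Shape 2 is a rectangle drawn with `<rect>`. Its stroke #ff00ff means score at S602, F1984. After flipping Y the toolpath is (24.615,194.981) → (40.048,194.981) → (40.048,131.843) → (24.615,131.843) → (24.615,194.981), returning to the start.

Shape 3 is a regular polygon drawn with `<polygon>`. Its stroke #ff00ff means score at S602, F1984. After flipping Y the toolpath is (74.066,113.192) → (49.983,126.987) → (49.888,154.741) → (73.876,168.700) → (97.959,154.905) → (98.054,127.151) → (74.066,113.192), returning to the start.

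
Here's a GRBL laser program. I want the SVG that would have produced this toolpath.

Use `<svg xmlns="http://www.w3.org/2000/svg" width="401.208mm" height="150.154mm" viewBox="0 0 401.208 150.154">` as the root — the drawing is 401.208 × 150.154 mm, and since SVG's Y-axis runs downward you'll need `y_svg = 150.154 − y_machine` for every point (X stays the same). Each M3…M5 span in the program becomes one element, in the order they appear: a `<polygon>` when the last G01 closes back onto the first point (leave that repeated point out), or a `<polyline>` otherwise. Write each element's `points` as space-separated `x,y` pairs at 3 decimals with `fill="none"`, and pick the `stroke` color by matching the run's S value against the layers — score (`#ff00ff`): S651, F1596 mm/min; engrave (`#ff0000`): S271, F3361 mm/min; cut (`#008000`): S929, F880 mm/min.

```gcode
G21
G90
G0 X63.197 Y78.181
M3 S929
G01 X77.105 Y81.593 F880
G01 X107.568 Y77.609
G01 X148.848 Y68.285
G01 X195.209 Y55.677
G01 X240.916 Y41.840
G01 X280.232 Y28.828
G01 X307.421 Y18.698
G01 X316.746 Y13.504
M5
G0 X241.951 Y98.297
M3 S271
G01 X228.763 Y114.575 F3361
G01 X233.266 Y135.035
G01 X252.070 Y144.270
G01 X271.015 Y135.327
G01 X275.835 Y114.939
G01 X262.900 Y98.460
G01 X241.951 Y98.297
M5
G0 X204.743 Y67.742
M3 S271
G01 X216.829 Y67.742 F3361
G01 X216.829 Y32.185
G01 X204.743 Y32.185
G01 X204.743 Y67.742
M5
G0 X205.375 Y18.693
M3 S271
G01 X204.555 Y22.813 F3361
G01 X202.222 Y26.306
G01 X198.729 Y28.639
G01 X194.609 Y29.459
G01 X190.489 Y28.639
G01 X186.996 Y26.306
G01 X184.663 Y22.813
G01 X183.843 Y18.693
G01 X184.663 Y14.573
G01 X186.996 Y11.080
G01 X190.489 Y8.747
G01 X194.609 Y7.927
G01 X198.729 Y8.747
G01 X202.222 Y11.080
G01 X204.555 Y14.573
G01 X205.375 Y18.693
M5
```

Each laser-on run becomes one SVG element. Flip Y back into SVG space with y_svg = 150.154 − y_machine.

Run 1: S929 ⇒ cut layer `#008000`. The run is open, so emit a `<polyline>` with points (Y-flipped): 63.197,71.973 77.105,68.561 107.568,72.545 148.848,81.869 195.209,94.477 240.916,108.314 280.232,121.326 307.421,131.456 316.746,136.650.

Run 2: the run's S271 means `#ff0000` (engrave). The run returns to its start, so emit a `<polygon>` with points (Y-flipped): 241.951,51.857 228.763,35.579 233.266,15.119 252.070,5.884 271.015,14.827 275.835,35.215 262.900,51.694.

Run 3: S271 ⇒ engrave layer `#ff0000`. The run returns to its start, so emit a `<polygon>` with points (Y-flipped): 204.743,82.412 216.829,82.412 216.829,117.969 204.743,117.969.

Run 4: the run's S271 means `#ff0000` (engrave). The run returns to its start, so emit a `<polygon>` with points (Y-flipped): 205.375,131.461 204.555,127.341 202.222,123.848 198.729,121.515 194.609,120.695 190.489,121.515 186.996,123.848 184.663,127.341 183.843,131.461 184.663,135.581 186.996,139.074 190.489,141.407 194.609,142.227 198.729,141.407 202.222,139.074 204.555,135.581.

<svg xmlns="http://www.w3.org/2000/svg" width="401.208mm" height="150.154mm" viewBox="0 0 401.208 150.154">
  <polyline points="63.197,71.973 77.105,68.561 107.568,72.545 148.848,81.869 195.209,94.477 240.916,108.314 280.232,121.326 307.421,131.456 316.746,136.650" fill="none" stroke="#008000"/>
  <polygon points="241.951,51.857 228.763,35.579 233.266,15.119 252.070,5.884 271.015,14.827 275.835,35.215 262.900,51.694" fill="none" stroke="#ff0000"/>
  <polygon points="204.743,82.412 216.829,82.412 216.829,117.969 204.743,117.969" fill="none" stroke="#ff0000"/>
  <polygon points="205.375,131.461 204.555,127.341 202.222,123.848 198.729,121.515 194.609,120.695 190.489,121.515 186.996,123.848 184.663,127.341 183.843,131.461 184.663,135.581 186.996,139.074 190.489,141.407 194.609,142.227 198.729,141.407 202.222,139.074 204.555,135.581" fill="none" stroke="#ff0000"/>
</svg>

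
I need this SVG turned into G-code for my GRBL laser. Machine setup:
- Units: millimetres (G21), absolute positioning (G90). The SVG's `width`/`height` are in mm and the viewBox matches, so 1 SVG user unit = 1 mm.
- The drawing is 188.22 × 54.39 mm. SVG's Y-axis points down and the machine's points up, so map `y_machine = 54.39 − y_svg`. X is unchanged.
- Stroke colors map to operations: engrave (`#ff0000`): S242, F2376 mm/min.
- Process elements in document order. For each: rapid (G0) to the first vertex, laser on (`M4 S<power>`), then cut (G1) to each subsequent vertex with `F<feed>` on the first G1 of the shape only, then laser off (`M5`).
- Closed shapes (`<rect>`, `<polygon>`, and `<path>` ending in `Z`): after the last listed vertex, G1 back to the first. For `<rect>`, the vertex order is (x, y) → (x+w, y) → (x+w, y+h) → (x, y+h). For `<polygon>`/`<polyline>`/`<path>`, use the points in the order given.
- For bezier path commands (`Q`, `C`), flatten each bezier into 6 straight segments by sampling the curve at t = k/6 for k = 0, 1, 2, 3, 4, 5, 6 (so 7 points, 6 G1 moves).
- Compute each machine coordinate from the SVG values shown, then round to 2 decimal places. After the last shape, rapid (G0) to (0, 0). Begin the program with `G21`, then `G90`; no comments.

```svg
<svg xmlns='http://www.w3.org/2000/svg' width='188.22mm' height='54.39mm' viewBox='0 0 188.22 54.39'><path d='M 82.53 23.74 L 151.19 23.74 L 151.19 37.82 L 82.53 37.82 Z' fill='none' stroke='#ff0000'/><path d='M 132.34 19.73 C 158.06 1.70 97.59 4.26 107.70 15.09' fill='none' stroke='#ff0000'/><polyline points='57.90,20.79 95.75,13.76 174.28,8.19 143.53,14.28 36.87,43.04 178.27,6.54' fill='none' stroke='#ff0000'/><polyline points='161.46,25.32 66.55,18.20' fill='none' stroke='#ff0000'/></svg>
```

Since the viewBox matches the mm dimensions, user units are millimetres directly. The only transform is the Y-flip y_m = 54.39 − y_svg.

Shape 1 is a rectangle drawn with `<path>`. Its stroke #ff0000 means engrave at S242, F2376. After flipping Y the toolpath is (82.53,30.65) → (151.19,30.65) → (151.19,16.57) → (82.53,16.57) → (82.53,30.65), returning to the start.

Shape 2 is a cubic bezier drawn with `<path>`. Its stroke #ff0000 means engrave at S242, F2376. After flipping Y the toolpath is (132.34,34.66) → (138.74,42.02) → (135.14,46.28) → (125.87,47.80) → (115.31,46.92) → (107.80,43.97) → (107.70,39.30).

Shape 3 is a open polyline drawn with `<polyline>`. Its stroke #ff0000 means engrave at S242, F2376. After flipping Y the toolpath is (57.90,33.60) → (95.75,40.63) → (174.28,46.20) → (143.53,40.11) → (36.87,11.35) → (178.27,47.85).

Shape 4 is a line segment drawn with `<polyline>`. Its stroke #ff0000 means engrave at S242, F2376. After flipping Y the toolpath is (161.46,29.07) → (66.55,36.19).

G21
G90
G0 X82.53 Y30.65
M4 S242
G1 X151.19 Y30.65 F2376
G1 X151.19 Y16.57
G1 X82.53 Y16.57
G1 X82.53 Y30.65
M5
G0 X132.34 Y34.66
M4 S242
G1 X138.74 Y42.02 F2376
G1 X135.14 Y46.28
G1 X125.87 Y47.80
G1 X115.31 Y46.92
G1 X107.80 Y43.97
G1 X107.70 Y39.30
M5
G0 X57.90 Y33.60
M4 S242
G1 X95.75 Y40.63 F2376
G1 X174.28 Y46.20
G1 X143.53 Y40.11
G1 X36.87 Y11.35
G1 X178.27 Y47.85
M5
G0 X161.46 Y29.07
M4 S242
G1 X66.55 Y36.19 F2376
M5
G0 X0.00 Y0.00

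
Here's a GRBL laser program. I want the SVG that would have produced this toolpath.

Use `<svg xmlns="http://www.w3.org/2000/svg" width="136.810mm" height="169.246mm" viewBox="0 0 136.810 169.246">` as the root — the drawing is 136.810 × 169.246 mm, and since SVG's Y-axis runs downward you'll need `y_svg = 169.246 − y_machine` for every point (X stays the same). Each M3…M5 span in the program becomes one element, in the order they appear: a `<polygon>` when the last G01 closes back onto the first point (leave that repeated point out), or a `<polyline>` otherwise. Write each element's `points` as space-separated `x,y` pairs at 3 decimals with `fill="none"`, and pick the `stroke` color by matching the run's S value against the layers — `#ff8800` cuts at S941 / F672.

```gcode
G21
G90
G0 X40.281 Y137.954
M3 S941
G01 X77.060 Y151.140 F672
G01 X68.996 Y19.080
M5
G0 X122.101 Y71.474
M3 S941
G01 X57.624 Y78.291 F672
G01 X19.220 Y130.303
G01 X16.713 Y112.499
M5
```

<svg xmlns="http://www.w3.org/2000/svg" width="136.810mm" height="169.246mm" viewBox="0 0 136.810 169.246">
  <polyline points="40.281,31.292 77.060,18.106 68.996,150.166" fill="none" stroke="#ff8800"/>
  <polyline points="122.101,97.772 57.624,90.955 19.220,38.943 16.713,56.747" fill="none" stroke="#ff8800"/>
</svg>

Each laser-on run becomes one SVG element. Flip Y back into SVG space with y_svg = 169.246 − y_machine. Every run uses S941, so all elements get stroke `#ff8800` (cut).

Run 1: The run is open, so emit a `<polyline>` with points (Y-flipped): 40.281,31.292 77.060,18.106 68.996,150.166.

Run 2: The run is open, so emit a `<polyline>` with points (Y-flipped): 122.101,97.772 57.624,90.955 19.220,38.943 16.713,56.747.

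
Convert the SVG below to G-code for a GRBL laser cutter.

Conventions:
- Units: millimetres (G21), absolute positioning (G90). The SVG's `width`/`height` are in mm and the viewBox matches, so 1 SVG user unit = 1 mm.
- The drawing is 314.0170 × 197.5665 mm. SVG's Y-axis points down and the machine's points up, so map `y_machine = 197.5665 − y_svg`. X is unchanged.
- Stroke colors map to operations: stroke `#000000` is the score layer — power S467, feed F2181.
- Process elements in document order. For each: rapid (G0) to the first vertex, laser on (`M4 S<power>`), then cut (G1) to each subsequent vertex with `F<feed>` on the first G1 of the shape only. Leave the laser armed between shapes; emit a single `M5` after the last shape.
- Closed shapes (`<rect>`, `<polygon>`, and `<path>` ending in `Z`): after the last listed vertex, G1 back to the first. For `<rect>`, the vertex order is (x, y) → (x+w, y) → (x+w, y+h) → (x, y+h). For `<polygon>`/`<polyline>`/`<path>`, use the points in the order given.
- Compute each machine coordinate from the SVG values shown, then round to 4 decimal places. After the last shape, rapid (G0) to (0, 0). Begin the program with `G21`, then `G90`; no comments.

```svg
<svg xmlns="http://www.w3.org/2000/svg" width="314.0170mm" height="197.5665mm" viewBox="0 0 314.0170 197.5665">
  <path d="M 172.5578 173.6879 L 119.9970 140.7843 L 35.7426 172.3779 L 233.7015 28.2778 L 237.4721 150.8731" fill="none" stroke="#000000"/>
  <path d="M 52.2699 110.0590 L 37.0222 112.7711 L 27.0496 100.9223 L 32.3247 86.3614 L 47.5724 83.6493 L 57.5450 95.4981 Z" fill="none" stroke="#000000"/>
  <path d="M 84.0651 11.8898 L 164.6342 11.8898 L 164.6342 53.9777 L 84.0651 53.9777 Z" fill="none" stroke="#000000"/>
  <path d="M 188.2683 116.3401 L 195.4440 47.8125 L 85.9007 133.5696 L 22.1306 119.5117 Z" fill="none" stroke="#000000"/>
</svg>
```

G21
G90
G0 X172.5578 Y23.8786
M4 S467
G1 X119.9970 Y56.7822 F2181
G1 X35.7426 Y25.1886
G1 X233.7015 Y169.2887
G1 X237.4721 Y46.6934
G0 X52.2699 Y87.5075
M4 S467
G1 X37.0222 Y84.7954 F2181
G1 X27.0496 Y96.6442
G1 X32.3247 Y111.2051
G1 X47.5724 Y113.9172
G1 X57.5450 Y102.0684
G1 X52.2699 Y87.5075
G0 X84.0651 Y185.6767
M4 S467
G1 X164.6342 Y185.6767 F2181
G1 X164.6342 Y143.5888
G1 X84.0651 Y143.5888
G1 X84.0651 Y185.6767
G0 X188.2683 Y81.2264
M4 S467
G1 X195.4440 Y149.7540 F2181
G1 X85.9007 Y63.9969
G1 X22.1306 Y78.0548
G1 X188.2683 Y81.2264
M5
G0 X0.0000 Y0.0000

1 u = 1 mm; y_m = 197.5665 − y.

[1] `<path>` open polyline, #000000→score S467 F2181: (172.5578,23.8786) → (119.9970,56.7822) → (35.7426,25.1886) → (233.7015,169.2887) → (237.4721,46.6934)

[2] `<path>` regular polygon, #000000→score S467 F2181: (52.2699,87.5075) → (37.0222,84.7954) → (27.0496,96.6442) → (32.3247,111.2051) → (47.5724,113.9172) → (57.5450,102.0684) → (52.2699,87.5075) (closed)

[3] `<path>` rectangle, #000000→score S467 F2181: (84.0651,185.6767) → (164.6342,185.6767) → (164.6342,143.5888) → (84.0651,143.5888) → (84.0651,185.6767) (closed)

[4] `<path>` closed polygon, #000000→score S467 F2181: (188.2683,81.2264) → (195.4440,149.7540) → (85.9007,63.9969) → (22.1306,78.0548) → (188.2683,81.2264) (closed)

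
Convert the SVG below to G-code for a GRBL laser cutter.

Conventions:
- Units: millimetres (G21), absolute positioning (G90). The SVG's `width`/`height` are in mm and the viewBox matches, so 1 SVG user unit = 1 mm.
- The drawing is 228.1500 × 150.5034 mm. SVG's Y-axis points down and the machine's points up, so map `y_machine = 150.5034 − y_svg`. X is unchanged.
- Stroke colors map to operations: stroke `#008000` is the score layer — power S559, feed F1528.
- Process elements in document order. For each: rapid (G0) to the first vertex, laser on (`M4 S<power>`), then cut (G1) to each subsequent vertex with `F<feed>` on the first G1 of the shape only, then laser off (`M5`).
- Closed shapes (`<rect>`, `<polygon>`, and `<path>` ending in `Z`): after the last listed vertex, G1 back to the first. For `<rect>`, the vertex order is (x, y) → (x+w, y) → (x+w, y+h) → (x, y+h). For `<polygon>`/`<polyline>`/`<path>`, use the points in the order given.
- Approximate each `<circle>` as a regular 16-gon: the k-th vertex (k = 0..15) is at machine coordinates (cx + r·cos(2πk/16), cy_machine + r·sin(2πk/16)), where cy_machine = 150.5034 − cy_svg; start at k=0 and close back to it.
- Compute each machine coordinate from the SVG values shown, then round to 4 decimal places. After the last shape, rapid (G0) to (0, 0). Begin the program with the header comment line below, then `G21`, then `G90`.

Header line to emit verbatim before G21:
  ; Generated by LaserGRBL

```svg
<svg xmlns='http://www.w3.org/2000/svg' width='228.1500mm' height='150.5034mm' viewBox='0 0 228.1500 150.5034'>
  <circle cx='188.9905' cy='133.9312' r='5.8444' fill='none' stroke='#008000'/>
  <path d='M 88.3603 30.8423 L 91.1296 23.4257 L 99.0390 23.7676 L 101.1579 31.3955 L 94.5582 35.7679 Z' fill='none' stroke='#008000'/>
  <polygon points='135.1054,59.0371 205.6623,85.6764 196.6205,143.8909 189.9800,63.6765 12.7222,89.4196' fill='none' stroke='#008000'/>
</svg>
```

viewBox `0 0 228.1500 150.5034` with mm width/height → 1 unit = 1 mm. Flip: y_m = 150.5034 − y_svg.

**Shape 1** — `<circle>` circle, stroke `#008000` → score (S559, F1528). Machine vertices: (194.8349,16.5722) → (194.3900,18.8088) → (193.1231,20.7048) → (191.2271,21.9717) → (188.9905,22.4166) → (186.7539,21.9717) → (184.8579,20.7048) → (183.5910,18.8088) → (183.1461,16.5722) → (183.5910,14.3356) → (184.8579,12.4396) → (186.7539,11.1727) → (188.9905,10.7278) → (191.2271,11.1727) → (193.1231,12.4396) → (194.3900,14.3356) → (194.8349,16.5722). Closed: final G1 returns to the first vertex.

**Shape 2** — `<path>` regular polygon, stroke `#008000` → score (S559, F1528). Machine vertices: (88.3603,119.6611) → (91.1296,127.0777) → (99.0390,126.7358) → (101.1579,119.1079) → (94.5582,114.7355) → (88.3603,119.6611). Closed: final G1 returns to the first vertex.

**Shape 3** — `<polygon>` closed polygon, stroke `#008000` → score (S559, F1528). Machine vertices: (135.1054,91.4663) → (205.6623,64.8270) → (196.6205,6.6125) → (189.9800,86.8269) → (12.7222,61.0838) → (135.1054,91.4663). Closed: final G1 returns to the first vertex.

; Generated by LaserGRBL
G21
G90
G0 X194.8349 Y16.5722
M4 S559
G1 X194.3900 Y18.8088 F1528
G1 X193.1231 Y20.7048
G1 X191.2271 Y21.9717
G1 X188.9905 Y22.4166
G1 X186.7539 Y21.9717
G1 X184.8579 Y20.7048
G1 X183.5910 Y18.8088
G1 X183.1461 Y16.5722
G1 X183.5910 Y14.3356
G1 X184.8579 Y12.4396
G1 X186.7539 Y11.1727
G1 X188.9905 Y10.7278
G1 X191.2271 Y11.1727
G1 X193.1231 Y12.4396
G1 X194.3900 Y14.3356
G1 X194.8349 Y16.5722
M5
G0 X88.3603 Y119.6611
M4 S559
G1 X91.1296 Y127.0777 F1528
G1 X99.0390 Y126.7358
G1 X101.1579 Y119.1079
G1 X94.5582 Y114.7355
G1 X88.3603 Y119.6611
M5
G0 X135.1054 Y91.4663
M4 S559
G1 X205.6623 Y64.8270 F1528
G1 X196.6205 Y6.6125
G1 X189.9800 Y86.8269
G1 X12.7222 Y61.0838
G1 X135.1054 Y91.4663
M5
G0 X0.0000 Y0.0000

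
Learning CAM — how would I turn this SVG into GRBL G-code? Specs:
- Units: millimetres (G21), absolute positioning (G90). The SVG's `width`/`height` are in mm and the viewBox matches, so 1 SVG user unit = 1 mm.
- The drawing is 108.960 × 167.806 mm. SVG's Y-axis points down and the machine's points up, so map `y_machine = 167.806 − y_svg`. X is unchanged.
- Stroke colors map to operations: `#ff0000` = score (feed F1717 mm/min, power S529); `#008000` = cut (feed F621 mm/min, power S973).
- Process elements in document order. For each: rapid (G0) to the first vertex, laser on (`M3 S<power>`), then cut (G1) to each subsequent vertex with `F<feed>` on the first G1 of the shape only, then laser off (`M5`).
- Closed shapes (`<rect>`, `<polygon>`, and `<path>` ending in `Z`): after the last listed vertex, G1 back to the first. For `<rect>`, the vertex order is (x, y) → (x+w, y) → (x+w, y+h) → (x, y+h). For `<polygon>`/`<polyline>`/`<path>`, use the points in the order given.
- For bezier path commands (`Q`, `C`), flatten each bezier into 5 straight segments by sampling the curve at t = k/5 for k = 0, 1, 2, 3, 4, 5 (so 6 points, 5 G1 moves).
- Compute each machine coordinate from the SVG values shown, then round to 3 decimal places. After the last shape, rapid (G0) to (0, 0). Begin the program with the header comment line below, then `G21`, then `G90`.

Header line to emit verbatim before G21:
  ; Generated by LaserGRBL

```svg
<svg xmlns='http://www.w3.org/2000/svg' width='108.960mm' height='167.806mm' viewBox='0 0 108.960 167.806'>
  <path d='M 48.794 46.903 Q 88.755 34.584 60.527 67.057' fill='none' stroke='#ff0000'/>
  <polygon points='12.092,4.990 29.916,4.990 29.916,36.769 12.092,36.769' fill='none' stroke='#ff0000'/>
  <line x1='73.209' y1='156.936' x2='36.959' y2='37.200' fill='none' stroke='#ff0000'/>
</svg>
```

viewBox `0 0 108.960 167.806` with mm width/height → 1 unit = 1 mm. Flip: y_m = 167.806 − y_svg.

**Shape 1** — `<path>` quadratic bezier, stroke `#ff0000` → score (S529, F1717). Control points (SVG): P0=(48.794,46.903), P1=(88.755,34.584), P2=(60.527,67.057); sampled at t=k/5. Machine vertices: (48.794,120.903) → (62.051,124.039) → (69.853,123.591) → (72.199,119.561) → (69.091,111.947) → (60.527,100.749). Open path.

**Shape 2** — `<polygon>` rectangle, stroke `#ff0000` → score (S529, F1717). Machine vertices: (12.092,162.816) → (29.916,162.816) → (29.916,131.037) → (12.092,131.037) → (12.092,162.816). Closed: final G1 returns to the first vertex.

**Shape 3** — `<line>` line segment, stroke `#ff0000` → score (S529, F1717). Machine vertices: (73.209,10.870) → (36.959,130.606). Open path.

; Generated by LaserGRBL
G21
G90
G0 X48.794 Y120.903
M3 S529
G1 X62.051 Y124.039 F1717
G1 X69.853 Y123.591
G1 X72.199 Y119.561
G1 X69.091 Y111.947
G1 X60.527 Y100.749
M5
G0 X12.092 Y162.816
M3 S529
G1 X29.916 Y162.816 F1717
G1 X29.916 Y131.037
G1 X12.092 Y131.037
G1 X12.092 Y162.816
M5
G0 X73.209 Y10.870
M3 S529
G1 X36.959 Y130.606 F1717
M5
G0 X0.000 Y0.000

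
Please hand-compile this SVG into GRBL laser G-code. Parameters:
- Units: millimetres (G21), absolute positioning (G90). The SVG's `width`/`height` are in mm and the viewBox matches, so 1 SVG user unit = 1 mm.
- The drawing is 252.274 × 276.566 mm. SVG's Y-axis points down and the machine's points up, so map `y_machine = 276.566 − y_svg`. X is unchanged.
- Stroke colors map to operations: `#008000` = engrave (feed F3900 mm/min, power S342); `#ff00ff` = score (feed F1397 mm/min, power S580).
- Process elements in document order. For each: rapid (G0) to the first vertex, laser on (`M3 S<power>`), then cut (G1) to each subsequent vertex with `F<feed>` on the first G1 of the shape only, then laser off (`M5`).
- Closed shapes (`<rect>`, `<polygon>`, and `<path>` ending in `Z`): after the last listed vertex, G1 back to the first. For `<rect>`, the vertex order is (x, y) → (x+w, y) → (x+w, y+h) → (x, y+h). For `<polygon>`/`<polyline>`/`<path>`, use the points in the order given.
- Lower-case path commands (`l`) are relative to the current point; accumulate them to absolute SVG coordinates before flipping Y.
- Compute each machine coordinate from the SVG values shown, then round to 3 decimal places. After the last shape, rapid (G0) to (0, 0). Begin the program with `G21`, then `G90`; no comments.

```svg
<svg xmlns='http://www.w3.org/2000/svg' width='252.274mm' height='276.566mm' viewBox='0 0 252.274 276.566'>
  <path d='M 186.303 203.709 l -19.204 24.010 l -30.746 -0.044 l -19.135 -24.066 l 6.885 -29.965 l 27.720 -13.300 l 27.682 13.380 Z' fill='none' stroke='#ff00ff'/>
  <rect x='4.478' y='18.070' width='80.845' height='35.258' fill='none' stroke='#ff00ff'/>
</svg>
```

G21
G90
G0 X186.303 Y72.857
M3 S580
G1 X167.099 Y48.847 F1397
G1 X136.353 Y48.891
G1 X117.218 Y72.957
G1 X124.103 Y102.922
G1 X151.823 Y116.222
G1 X179.505 Y102.842
G1 X186.303 Y72.857
M5
G0 X4.478 Y258.496
M3 S580
G1 X85.323 Y258.496 F1397
G1 X85.323 Y223.238
G1 X4.478 Y223.238
G1 X4.478 Y258.496
M5
G0 X0.000 Y0.000

1 u = 1 mm; y_m = 276.566 − y.

[1] `<path>` regular polygon, #ff00ff→score S580 F1397: (186.303,72.857) → (167.099,48.847) → (136.353,48.891) → (117.218,72.957) → (124.103,102.922) → (151.823,116.222) → (179.505,102.842) → (186.303,72.857) (closed)

[2] `<rect>` rectangle, #ff00ff→score S580 F1397: (4.478,258.496) → (85.323,258.496) → (85.323,223.238) → (4.478,223.238) → (4.478,258.496) (closed)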